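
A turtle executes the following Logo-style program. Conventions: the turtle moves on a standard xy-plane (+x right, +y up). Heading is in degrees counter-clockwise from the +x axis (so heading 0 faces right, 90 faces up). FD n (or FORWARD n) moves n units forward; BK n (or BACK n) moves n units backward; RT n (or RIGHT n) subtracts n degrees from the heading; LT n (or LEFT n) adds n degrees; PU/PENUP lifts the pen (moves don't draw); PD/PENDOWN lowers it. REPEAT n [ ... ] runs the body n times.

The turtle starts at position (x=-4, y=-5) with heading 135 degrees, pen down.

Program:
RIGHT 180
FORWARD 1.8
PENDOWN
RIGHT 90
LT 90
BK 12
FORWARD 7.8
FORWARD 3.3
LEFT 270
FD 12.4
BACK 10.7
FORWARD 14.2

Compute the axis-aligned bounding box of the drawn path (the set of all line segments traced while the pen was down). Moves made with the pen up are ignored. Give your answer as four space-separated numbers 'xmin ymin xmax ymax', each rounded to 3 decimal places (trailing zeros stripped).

Executing turtle program step by step:
Start: pos=(-4,-5), heading=135, pen down
RT 180: heading 135 -> 315
FD 1.8: (-4,-5) -> (-2.727,-6.273) [heading=315, draw]
PD: pen down
RT 90: heading 315 -> 225
LT 90: heading 225 -> 315
BK 12: (-2.727,-6.273) -> (-11.212,2.212) [heading=315, draw]
FD 7.8: (-11.212,2.212) -> (-5.697,-3.303) [heading=315, draw]
FD 3.3: (-5.697,-3.303) -> (-3.364,-5.636) [heading=315, draw]
LT 270: heading 315 -> 225
FD 12.4: (-3.364,-5.636) -> (-12.132,-14.405) [heading=225, draw]
BK 10.7: (-12.132,-14.405) -> (-4.566,-6.838) [heading=225, draw]
FD 14.2: (-4.566,-6.838) -> (-14.607,-16.879) [heading=225, draw]
Final: pos=(-14.607,-16.879), heading=225, 7 segment(s) drawn

Segment endpoints: x in {-14.607, -12.132, -11.212, -5.697, -4.566, -4, -3.364, -2.727}, y in {-16.879, -14.405, -6.838, -6.273, -5.636, -5, -3.303, 2.212}
xmin=-14.607, ymin=-16.879, xmax=-2.727, ymax=2.212

Answer: -14.607 -16.879 -2.727 2.212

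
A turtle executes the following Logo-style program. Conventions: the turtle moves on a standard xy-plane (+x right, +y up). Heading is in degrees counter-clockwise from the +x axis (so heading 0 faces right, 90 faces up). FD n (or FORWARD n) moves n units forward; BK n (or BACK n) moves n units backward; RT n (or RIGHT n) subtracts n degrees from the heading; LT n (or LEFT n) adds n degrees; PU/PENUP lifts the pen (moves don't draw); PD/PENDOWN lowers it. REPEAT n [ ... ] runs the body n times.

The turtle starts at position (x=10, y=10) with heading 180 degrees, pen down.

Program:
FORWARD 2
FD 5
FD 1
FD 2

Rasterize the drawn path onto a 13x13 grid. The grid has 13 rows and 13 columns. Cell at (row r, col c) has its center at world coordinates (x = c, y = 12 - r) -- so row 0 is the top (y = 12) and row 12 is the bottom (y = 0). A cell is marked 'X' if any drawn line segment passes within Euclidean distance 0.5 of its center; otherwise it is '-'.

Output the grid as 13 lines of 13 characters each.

Segment 0: (10,10) -> (8,10)
Segment 1: (8,10) -> (3,10)
Segment 2: (3,10) -> (2,10)
Segment 3: (2,10) -> (0,10)

Answer: -------------
-------------
XXXXXXXXXXX--
-------------
-------------
-------------
-------------
-------------
-------------
-------------
-------------
-------------
-------------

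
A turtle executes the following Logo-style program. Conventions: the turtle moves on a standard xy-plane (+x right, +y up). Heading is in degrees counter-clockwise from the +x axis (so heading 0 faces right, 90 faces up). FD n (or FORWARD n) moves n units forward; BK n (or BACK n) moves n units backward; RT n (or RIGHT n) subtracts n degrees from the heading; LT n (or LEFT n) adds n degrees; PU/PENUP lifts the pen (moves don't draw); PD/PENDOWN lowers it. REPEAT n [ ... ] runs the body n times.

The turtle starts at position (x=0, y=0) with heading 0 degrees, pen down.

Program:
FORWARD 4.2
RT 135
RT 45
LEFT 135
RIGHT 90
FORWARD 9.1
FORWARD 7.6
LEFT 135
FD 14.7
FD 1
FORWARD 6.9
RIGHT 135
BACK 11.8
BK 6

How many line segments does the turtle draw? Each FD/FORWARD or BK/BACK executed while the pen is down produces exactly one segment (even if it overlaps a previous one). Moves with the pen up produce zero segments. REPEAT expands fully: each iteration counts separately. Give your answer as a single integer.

Answer: 8

Derivation:
Executing turtle program step by step:
Start: pos=(0,0), heading=0, pen down
FD 4.2: (0,0) -> (4.2,0) [heading=0, draw]
RT 135: heading 0 -> 225
RT 45: heading 225 -> 180
LT 135: heading 180 -> 315
RT 90: heading 315 -> 225
FD 9.1: (4.2,0) -> (-2.235,-6.435) [heading=225, draw]
FD 7.6: (-2.235,-6.435) -> (-7.609,-11.809) [heading=225, draw]
LT 135: heading 225 -> 0
FD 14.7: (-7.609,-11.809) -> (7.091,-11.809) [heading=0, draw]
FD 1: (7.091,-11.809) -> (8.091,-11.809) [heading=0, draw]
FD 6.9: (8.091,-11.809) -> (14.991,-11.809) [heading=0, draw]
RT 135: heading 0 -> 225
BK 11.8: (14.991,-11.809) -> (23.335,-3.465) [heading=225, draw]
BK 6: (23.335,-3.465) -> (27.578,0.778) [heading=225, draw]
Final: pos=(27.578,0.778), heading=225, 8 segment(s) drawn
Segments drawn: 8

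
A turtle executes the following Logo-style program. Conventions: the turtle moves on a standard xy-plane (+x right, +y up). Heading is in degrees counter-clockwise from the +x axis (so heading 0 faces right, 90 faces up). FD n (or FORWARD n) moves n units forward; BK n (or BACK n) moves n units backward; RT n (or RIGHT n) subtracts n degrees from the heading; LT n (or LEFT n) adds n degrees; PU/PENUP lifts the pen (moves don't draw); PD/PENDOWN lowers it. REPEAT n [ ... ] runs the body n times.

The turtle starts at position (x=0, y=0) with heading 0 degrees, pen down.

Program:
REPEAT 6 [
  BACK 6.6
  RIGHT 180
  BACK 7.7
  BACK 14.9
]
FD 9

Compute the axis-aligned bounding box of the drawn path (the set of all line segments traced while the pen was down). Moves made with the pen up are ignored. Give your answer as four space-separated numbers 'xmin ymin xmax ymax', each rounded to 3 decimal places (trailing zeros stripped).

Executing turtle program step by step:
Start: pos=(0,0), heading=0, pen down
REPEAT 6 [
  -- iteration 1/6 --
  BK 6.6: (0,0) -> (-6.6,0) [heading=0, draw]
  RT 180: heading 0 -> 180
  BK 7.7: (-6.6,0) -> (1.1,0) [heading=180, draw]
  BK 14.9: (1.1,0) -> (16,0) [heading=180, draw]
  -- iteration 2/6 --
  BK 6.6: (16,0) -> (22.6,0) [heading=180, draw]
  RT 180: heading 180 -> 0
  BK 7.7: (22.6,0) -> (14.9,0) [heading=0, draw]
  BK 14.9: (14.9,0) -> (0,0) [heading=0, draw]
  -- iteration 3/6 --
  BK 6.6: (0,0) -> (-6.6,0) [heading=0, draw]
  RT 180: heading 0 -> 180
  BK 7.7: (-6.6,0) -> (1.1,0) [heading=180, draw]
  BK 14.9: (1.1,0) -> (16,0) [heading=180, draw]
  -- iteration 4/6 --
  BK 6.6: (16,0) -> (22.6,0) [heading=180, draw]
  RT 180: heading 180 -> 0
  BK 7.7: (22.6,0) -> (14.9,0) [heading=0, draw]
  BK 14.9: (14.9,0) -> (0,0) [heading=0, draw]
  -- iteration 5/6 --
  BK 6.6: (0,0) -> (-6.6,0) [heading=0, draw]
  RT 180: heading 0 -> 180
  BK 7.7: (-6.6,0) -> (1.1,0) [heading=180, draw]
  BK 14.9: (1.1,0) -> (16,0) [heading=180, draw]
  -- iteration 6/6 --
  BK 6.6: (16,0) -> (22.6,0) [heading=180, draw]
  RT 180: heading 180 -> 0
  BK 7.7: (22.6,0) -> (14.9,0) [heading=0, draw]
  BK 14.9: (14.9,0) -> (0,0) [heading=0, draw]
]
FD 9: (0,0) -> (9,0) [heading=0, draw]
Final: pos=(9,0), heading=0, 19 segment(s) drawn

Segment endpoints: x in {-6.6, -6.6, 0, 0, 1.1, 1.1, 9, 14.9, 16, 16, 22.6}, y in {0, 0, 0, 0, 0, 0, 0, 0, 0, 0, 0, 0, 0, 0, 0, 0, 0, 0, 0}
xmin=-6.6, ymin=0, xmax=22.6, ymax=0

Answer: -6.6 0 22.6 0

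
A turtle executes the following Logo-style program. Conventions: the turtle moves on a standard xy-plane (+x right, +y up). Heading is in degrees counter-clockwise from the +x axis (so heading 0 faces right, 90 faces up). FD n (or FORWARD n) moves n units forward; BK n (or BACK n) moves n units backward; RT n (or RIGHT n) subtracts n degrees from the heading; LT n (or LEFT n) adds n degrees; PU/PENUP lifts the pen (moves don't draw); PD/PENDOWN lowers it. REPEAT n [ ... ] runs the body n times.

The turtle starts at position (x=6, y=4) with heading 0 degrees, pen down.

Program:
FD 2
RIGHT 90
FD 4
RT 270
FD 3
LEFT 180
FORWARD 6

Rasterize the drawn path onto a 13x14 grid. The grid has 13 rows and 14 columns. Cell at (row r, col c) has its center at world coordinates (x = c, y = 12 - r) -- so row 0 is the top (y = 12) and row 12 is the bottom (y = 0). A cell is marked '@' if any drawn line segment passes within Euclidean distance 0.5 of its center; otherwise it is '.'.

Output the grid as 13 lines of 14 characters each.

Segment 0: (6,4) -> (8,4)
Segment 1: (8,4) -> (8,0)
Segment 2: (8,0) -> (11,0)
Segment 3: (11,0) -> (5,0)

Answer: ..............
..............
..............
..............
..............
..............
..............
..............
......@@@.....
........@.....
........@.....
........@.....
.....@@@@@@@..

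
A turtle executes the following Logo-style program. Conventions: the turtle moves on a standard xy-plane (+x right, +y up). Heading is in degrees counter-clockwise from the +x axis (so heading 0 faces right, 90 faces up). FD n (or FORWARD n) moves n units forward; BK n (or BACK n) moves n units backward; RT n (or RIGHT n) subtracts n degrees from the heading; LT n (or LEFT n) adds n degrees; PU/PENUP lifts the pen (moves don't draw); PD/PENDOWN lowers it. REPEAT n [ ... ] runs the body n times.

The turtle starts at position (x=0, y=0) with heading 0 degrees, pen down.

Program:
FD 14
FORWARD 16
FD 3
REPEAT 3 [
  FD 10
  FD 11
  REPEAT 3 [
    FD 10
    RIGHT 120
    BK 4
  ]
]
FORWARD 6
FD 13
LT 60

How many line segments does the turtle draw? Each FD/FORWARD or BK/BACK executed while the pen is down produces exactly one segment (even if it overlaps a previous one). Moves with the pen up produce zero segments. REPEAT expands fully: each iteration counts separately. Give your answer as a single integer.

Executing turtle program step by step:
Start: pos=(0,0), heading=0, pen down
FD 14: (0,0) -> (14,0) [heading=0, draw]
FD 16: (14,0) -> (30,0) [heading=0, draw]
FD 3: (30,0) -> (33,0) [heading=0, draw]
REPEAT 3 [
  -- iteration 1/3 --
  FD 10: (33,0) -> (43,0) [heading=0, draw]
  FD 11: (43,0) -> (54,0) [heading=0, draw]
  REPEAT 3 [
    -- iteration 1/3 --
    FD 10: (54,0) -> (64,0) [heading=0, draw]
    RT 120: heading 0 -> 240
    BK 4: (64,0) -> (66,3.464) [heading=240, draw]
    -- iteration 2/3 --
    FD 10: (66,3.464) -> (61,-5.196) [heading=240, draw]
    RT 120: heading 240 -> 120
    BK 4: (61,-5.196) -> (63,-8.66) [heading=120, draw]
    -- iteration 3/3 --
    FD 10: (63,-8.66) -> (58,0) [heading=120, draw]
    RT 120: heading 120 -> 0
    BK 4: (58,0) -> (54,0) [heading=0, draw]
  ]
  -- iteration 2/3 --
  FD 10: (54,0) -> (64,0) [heading=0, draw]
  FD 11: (64,0) -> (75,0) [heading=0, draw]
  REPEAT 3 [
    -- iteration 1/3 --
    FD 10: (75,0) -> (85,0) [heading=0, draw]
    RT 120: heading 0 -> 240
    BK 4: (85,0) -> (87,3.464) [heading=240, draw]
    -- iteration 2/3 --
    FD 10: (87,3.464) -> (82,-5.196) [heading=240, draw]
    RT 120: heading 240 -> 120
    BK 4: (82,-5.196) -> (84,-8.66) [heading=120, draw]
    -- iteration 3/3 --
    FD 10: (84,-8.66) -> (79,0) [heading=120, draw]
    RT 120: heading 120 -> 0
    BK 4: (79,0) -> (75,0) [heading=0, draw]
  ]
  -- iteration 3/3 --
  FD 10: (75,0) -> (85,0) [heading=0, draw]
  FD 11: (85,0) -> (96,0) [heading=0, draw]
  REPEAT 3 [
    -- iteration 1/3 --
    FD 10: (96,0) -> (106,0) [heading=0, draw]
    RT 120: heading 0 -> 240
    BK 4: (106,0) -> (108,3.464) [heading=240, draw]
    -- iteration 2/3 --
    FD 10: (108,3.464) -> (103,-5.196) [heading=240, draw]
    RT 120: heading 240 -> 120
    BK 4: (103,-5.196) -> (105,-8.66) [heading=120, draw]
    -- iteration 3/3 --
    FD 10: (105,-8.66) -> (100,0) [heading=120, draw]
    RT 120: heading 120 -> 0
    BK 4: (100,0) -> (96,0) [heading=0, draw]
  ]
]
FD 6: (96,0) -> (102,0) [heading=0, draw]
FD 13: (102,0) -> (115,0) [heading=0, draw]
LT 60: heading 0 -> 60
Final: pos=(115,0), heading=60, 29 segment(s) drawn
Segments drawn: 29

Answer: 29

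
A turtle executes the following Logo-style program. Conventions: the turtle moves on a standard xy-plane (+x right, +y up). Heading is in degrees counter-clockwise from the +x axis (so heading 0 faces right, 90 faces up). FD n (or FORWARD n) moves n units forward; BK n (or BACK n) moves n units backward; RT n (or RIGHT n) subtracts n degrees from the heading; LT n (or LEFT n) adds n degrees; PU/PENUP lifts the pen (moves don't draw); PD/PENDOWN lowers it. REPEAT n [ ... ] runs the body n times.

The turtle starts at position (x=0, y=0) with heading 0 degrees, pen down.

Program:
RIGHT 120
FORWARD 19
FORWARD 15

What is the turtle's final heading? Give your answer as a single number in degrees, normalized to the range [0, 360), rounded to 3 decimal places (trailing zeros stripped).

Executing turtle program step by step:
Start: pos=(0,0), heading=0, pen down
RT 120: heading 0 -> 240
FD 19: (0,0) -> (-9.5,-16.454) [heading=240, draw]
FD 15: (-9.5,-16.454) -> (-17,-29.445) [heading=240, draw]
Final: pos=(-17,-29.445), heading=240, 2 segment(s) drawn

Answer: 240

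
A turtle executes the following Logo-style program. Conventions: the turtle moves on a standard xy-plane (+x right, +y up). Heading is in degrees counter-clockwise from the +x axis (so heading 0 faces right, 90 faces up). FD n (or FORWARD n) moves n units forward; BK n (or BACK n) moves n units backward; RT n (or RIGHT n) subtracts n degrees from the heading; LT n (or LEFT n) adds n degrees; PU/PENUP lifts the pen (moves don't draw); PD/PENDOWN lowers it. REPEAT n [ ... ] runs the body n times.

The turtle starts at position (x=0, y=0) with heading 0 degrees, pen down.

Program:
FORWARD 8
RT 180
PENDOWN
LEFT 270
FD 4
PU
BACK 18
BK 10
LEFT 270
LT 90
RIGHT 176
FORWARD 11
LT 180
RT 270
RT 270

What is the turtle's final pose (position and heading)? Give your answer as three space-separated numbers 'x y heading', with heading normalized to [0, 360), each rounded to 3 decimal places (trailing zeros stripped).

Executing turtle program step by step:
Start: pos=(0,0), heading=0, pen down
FD 8: (0,0) -> (8,0) [heading=0, draw]
RT 180: heading 0 -> 180
PD: pen down
LT 270: heading 180 -> 90
FD 4: (8,0) -> (8,4) [heading=90, draw]
PU: pen up
BK 18: (8,4) -> (8,-14) [heading=90, move]
BK 10: (8,-14) -> (8,-24) [heading=90, move]
LT 270: heading 90 -> 0
LT 90: heading 0 -> 90
RT 176: heading 90 -> 274
FD 11: (8,-24) -> (8.767,-34.973) [heading=274, move]
LT 180: heading 274 -> 94
RT 270: heading 94 -> 184
RT 270: heading 184 -> 274
Final: pos=(8.767,-34.973), heading=274, 2 segment(s) drawn

Answer: 8.767 -34.973 274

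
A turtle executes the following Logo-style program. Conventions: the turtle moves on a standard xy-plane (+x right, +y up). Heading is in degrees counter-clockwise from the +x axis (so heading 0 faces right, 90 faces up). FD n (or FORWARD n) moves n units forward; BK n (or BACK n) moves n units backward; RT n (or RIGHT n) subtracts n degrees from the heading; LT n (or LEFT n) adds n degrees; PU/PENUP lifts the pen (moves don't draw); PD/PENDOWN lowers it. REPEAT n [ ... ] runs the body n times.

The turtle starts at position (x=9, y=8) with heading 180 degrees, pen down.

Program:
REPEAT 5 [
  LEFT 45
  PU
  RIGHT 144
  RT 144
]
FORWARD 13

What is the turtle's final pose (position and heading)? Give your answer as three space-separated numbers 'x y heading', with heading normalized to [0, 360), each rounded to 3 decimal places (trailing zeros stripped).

Executing turtle program step by step:
Start: pos=(9,8), heading=180, pen down
REPEAT 5 [
  -- iteration 1/5 --
  LT 45: heading 180 -> 225
  PU: pen up
  RT 144: heading 225 -> 81
  RT 144: heading 81 -> 297
  -- iteration 2/5 --
  LT 45: heading 297 -> 342
  PU: pen up
  RT 144: heading 342 -> 198
  RT 144: heading 198 -> 54
  -- iteration 3/5 --
  LT 45: heading 54 -> 99
  PU: pen up
  RT 144: heading 99 -> 315
  RT 144: heading 315 -> 171
  -- iteration 4/5 --
  LT 45: heading 171 -> 216
  PU: pen up
  RT 144: heading 216 -> 72
  RT 144: heading 72 -> 288
  -- iteration 5/5 --
  LT 45: heading 288 -> 333
  PU: pen up
  RT 144: heading 333 -> 189
  RT 144: heading 189 -> 45
]
FD 13: (9,8) -> (18.192,17.192) [heading=45, move]
Final: pos=(18.192,17.192), heading=45, 0 segment(s) drawn

Answer: 18.192 17.192 45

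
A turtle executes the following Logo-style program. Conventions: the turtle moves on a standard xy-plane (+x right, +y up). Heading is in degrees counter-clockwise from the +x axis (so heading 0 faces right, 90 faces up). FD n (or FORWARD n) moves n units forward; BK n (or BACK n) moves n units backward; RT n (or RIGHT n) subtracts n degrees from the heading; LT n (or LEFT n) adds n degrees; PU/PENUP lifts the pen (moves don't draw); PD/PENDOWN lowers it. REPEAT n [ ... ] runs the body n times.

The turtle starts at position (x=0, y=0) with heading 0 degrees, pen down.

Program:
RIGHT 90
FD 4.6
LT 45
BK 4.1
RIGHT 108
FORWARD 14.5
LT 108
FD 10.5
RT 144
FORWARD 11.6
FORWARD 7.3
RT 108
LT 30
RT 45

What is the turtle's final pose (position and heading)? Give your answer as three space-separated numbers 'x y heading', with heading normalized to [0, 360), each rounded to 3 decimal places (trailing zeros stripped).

Answer: -27.061 -12.752 48

Derivation:
Executing turtle program step by step:
Start: pos=(0,0), heading=0, pen down
RT 90: heading 0 -> 270
FD 4.6: (0,0) -> (0,-4.6) [heading=270, draw]
LT 45: heading 270 -> 315
BK 4.1: (0,-4.6) -> (-2.899,-1.701) [heading=315, draw]
RT 108: heading 315 -> 207
FD 14.5: (-2.899,-1.701) -> (-15.819,-8.284) [heading=207, draw]
LT 108: heading 207 -> 315
FD 10.5: (-15.819,-8.284) -> (-8.394,-15.708) [heading=315, draw]
RT 144: heading 315 -> 171
FD 11.6: (-8.394,-15.708) -> (-19.851,-13.894) [heading=171, draw]
FD 7.3: (-19.851,-13.894) -> (-27.061,-12.752) [heading=171, draw]
RT 108: heading 171 -> 63
LT 30: heading 63 -> 93
RT 45: heading 93 -> 48
Final: pos=(-27.061,-12.752), heading=48, 6 segment(s) drawn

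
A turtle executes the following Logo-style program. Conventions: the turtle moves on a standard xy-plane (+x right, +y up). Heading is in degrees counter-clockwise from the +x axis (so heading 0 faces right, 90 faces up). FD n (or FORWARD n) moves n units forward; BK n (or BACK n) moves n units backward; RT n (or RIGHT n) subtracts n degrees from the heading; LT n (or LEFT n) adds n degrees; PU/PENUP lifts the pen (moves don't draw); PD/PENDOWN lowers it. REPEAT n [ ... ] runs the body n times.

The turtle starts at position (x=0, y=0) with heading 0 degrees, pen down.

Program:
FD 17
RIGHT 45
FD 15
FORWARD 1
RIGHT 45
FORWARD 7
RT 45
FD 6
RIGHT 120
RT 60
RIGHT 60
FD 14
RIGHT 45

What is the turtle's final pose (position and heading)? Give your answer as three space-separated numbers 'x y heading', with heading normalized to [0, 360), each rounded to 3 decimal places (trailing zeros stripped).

Executing turtle program step by step:
Start: pos=(0,0), heading=0, pen down
FD 17: (0,0) -> (17,0) [heading=0, draw]
RT 45: heading 0 -> 315
FD 15: (17,0) -> (27.607,-10.607) [heading=315, draw]
FD 1: (27.607,-10.607) -> (28.314,-11.314) [heading=315, draw]
RT 45: heading 315 -> 270
FD 7: (28.314,-11.314) -> (28.314,-18.314) [heading=270, draw]
RT 45: heading 270 -> 225
FD 6: (28.314,-18.314) -> (24.071,-22.556) [heading=225, draw]
RT 120: heading 225 -> 105
RT 60: heading 105 -> 45
RT 60: heading 45 -> 345
FD 14: (24.071,-22.556) -> (37.594,-26.18) [heading=345, draw]
RT 45: heading 345 -> 300
Final: pos=(37.594,-26.18), heading=300, 6 segment(s) drawn

Answer: 37.594 -26.18 300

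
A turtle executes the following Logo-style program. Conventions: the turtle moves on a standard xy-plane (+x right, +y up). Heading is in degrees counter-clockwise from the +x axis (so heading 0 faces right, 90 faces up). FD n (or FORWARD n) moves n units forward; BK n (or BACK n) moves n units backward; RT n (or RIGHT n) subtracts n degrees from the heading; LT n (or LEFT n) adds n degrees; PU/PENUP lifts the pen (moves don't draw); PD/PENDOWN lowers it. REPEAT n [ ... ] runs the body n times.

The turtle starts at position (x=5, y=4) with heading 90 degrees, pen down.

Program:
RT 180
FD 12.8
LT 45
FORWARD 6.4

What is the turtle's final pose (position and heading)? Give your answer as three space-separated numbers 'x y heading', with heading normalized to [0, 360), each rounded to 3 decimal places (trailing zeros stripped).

Answer: 9.525 -13.325 315

Derivation:
Executing turtle program step by step:
Start: pos=(5,4), heading=90, pen down
RT 180: heading 90 -> 270
FD 12.8: (5,4) -> (5,-8.8) [heading=270, draw]
LT 45: heading 270 -> 315
FD 6.4: (5,-8.8) -> (9.525,-13.325) [heading=315, draw]
Final: pos=(9.525,-13.325), heading=315, 2 segment(s) drawn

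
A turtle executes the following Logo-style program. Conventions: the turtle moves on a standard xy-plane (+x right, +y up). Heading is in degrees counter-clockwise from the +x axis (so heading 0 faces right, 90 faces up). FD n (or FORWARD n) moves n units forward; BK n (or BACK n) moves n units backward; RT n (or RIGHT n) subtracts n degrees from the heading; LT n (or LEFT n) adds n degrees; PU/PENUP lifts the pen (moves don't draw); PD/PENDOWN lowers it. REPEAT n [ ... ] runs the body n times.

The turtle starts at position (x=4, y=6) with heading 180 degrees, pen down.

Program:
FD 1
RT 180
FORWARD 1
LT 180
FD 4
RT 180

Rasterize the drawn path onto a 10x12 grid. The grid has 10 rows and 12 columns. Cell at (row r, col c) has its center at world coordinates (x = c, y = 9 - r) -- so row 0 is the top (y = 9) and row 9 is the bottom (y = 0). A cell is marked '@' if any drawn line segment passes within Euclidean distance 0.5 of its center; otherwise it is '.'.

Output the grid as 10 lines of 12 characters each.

Segment 0: (4,6) -> (3,6)
Segment 1: (3,6) -> (4,6)
Segment 2: (4,6) -> (0,6)

Answer: ............
............
............
@@@@@.......
............
............
............
............
............
............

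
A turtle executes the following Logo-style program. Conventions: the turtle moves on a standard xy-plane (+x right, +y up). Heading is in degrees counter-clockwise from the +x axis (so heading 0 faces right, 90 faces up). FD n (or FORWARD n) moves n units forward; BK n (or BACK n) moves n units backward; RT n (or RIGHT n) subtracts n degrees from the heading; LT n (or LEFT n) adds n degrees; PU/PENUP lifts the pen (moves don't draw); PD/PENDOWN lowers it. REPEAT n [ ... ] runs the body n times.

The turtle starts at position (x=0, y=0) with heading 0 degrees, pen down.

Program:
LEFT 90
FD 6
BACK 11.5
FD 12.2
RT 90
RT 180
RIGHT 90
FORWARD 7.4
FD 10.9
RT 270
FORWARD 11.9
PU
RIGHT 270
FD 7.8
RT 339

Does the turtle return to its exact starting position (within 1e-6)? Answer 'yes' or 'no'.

Answer: no

Derivation:
Executing turtle program step by step:
Start: pos=(0,0), heading=0, pen down
LT 90: heading 0 -> 90
FD 6: (0,0) -> (0,6) [heading=90, draw]
BK 11.5: (0,6) -> (0,-5.5) [heading=90, draw]
FD 12.2: (0,-5.5) -> (0,6.7) [heading=90, draw]
RT 90: heading 90 -> 0
RT 180: heading 0 -> 180
RT 90: heading 180 -> 90
FD 7.4: (0,6.7) -> (0,14.1) [heading=90, draw]
FD 10.9: (0,14.1) -> (0,25) [heading=90, draw]
RT 270: heading 90 -> 180
FD 11.9: (0,25) -> (-11.9,25) [heading=180, draw]
PU: pen up
RT 270: heading 180 -> 270
FD 7.8: (-11.9,25) -> (-11.9,17.2) [heading=270, move]
RT 339: heading 270 -> 291
Final: pos=(-11.9,17.2), heading=291, 6 segment(s) drawn

Start position: (0, 0)
Final position: (-11.9, 17.2)
Distance = 20.915; >= 1e-6 -> NOT closed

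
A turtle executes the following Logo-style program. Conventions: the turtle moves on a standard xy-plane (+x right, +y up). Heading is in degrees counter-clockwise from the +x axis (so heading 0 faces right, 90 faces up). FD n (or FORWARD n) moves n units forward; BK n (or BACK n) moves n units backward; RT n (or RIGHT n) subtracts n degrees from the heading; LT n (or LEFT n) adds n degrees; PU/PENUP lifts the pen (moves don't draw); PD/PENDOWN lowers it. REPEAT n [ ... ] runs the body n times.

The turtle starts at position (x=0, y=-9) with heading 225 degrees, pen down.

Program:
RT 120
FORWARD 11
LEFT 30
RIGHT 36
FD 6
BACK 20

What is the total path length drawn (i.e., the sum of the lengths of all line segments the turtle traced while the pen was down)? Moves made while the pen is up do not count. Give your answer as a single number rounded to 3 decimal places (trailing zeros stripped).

Executing turtle program step by step:
Start: pos=(0,-9), heading=225, pen down
RT 120: heading 225 -> 105
FD 11: (0,-9) -> (-2.847,1.625) [heading=105, draw]
LT 30: heading 105 -> 135
RT 36: heading 135 -> 99
FD 6: (-2.847,1.625) -> (-3.786,7.551) [heading=99, draw]
BK 20: (-3.786,7.551) -> (-0.657,-12.202) [heading=99, draw]
Final: pos=(-0.657,-12.202), heading=99, 3 segment(s) drawn

Segment lengths:
  seg 1: (0,-9) -> (-2.847,1.625), length = 11
  seg 2: (-2.847,1.625) -> (-3.786,7.551), length = 6
  seg 3: (-3.786,7.551) -> (-0.657,-12.202), length = 20
Total = 37

Answer: 37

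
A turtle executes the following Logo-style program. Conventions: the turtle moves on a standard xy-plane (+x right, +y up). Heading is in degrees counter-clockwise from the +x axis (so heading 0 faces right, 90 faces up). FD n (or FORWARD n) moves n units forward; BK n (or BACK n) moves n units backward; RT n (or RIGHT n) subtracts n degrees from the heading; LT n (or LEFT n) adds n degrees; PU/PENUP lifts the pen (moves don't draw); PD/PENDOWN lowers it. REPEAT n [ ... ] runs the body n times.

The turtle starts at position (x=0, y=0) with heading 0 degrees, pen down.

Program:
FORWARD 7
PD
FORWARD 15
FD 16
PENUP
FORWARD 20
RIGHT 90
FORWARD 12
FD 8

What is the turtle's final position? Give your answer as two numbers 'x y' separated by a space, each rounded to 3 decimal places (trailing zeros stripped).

Executing turtle program step by step:
Start: pos=(0,0), heading=0, pen down
FD 7: (0,0) -> (7,0) [heading=0, draw]
PD: pen down
FD 15: (7,0) -> (22,0) [heading=0, draw]
FD 16: (22,0) -> (38,0) [heading=0, draw]
PU: pen up
FD 20: (38,0) -> (58,0) [heading=0, move]
RT 90: heading 0 -> 270
FD 12: (58,0) -> (58,-12) [heading=270, move]
FD 8: (58,-12) -> (58,-20) [heading=270, move]
Final: pos=(58,-20), heading=270, 3 segment(s) drawn

Answer: 58 -20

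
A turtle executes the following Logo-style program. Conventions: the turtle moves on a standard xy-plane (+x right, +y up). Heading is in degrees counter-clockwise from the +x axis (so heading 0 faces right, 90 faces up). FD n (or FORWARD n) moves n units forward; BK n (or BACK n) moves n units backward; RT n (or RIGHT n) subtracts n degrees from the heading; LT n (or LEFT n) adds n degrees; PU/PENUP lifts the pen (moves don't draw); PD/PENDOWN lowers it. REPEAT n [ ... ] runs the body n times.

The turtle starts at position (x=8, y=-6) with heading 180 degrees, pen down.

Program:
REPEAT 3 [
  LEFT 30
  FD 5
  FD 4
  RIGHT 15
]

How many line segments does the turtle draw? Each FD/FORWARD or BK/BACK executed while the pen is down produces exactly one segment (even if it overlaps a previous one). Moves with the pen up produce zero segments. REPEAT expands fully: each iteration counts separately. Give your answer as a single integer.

Executing turtle program step by step:
Start: pos=(8,-6), heading=180, pen down
REPEAT 3 [
  -- iteration 1/3 --
  LT 30: heading 180 -> 210
  FD 5: (8,-6) -> (3.67,-8.5) [heading=210, draw]
  FD 4: (3.67,-8.5) -> (0.206,-10.5) [heading=210, draw]
  RT 15: heading 210 -> 195
  -- iteration 2/3 --
  LT 30: heading 195 -> 225
  FD 5: (0.206,-10.5) -> (-3.33,-14.036) [heading=225, draw]
  FD 4: (-3.33,-14.036) -> (-6.158,-16.864) [heading=225, draw]
  RT 15: heading 225 -> 210
  -- iteration 3/3 --
  LT 30: heading 210 -> 240
  FD 5: (-6.158,-16.864) -> (-8.658,-21.194) [heading=240, draw]
  FD 4: (-8.658,-21.194) -> (-10.658,-24.658) [heading=240, draw]
  RT 15: heading 240 -> 225
]
Final: pos=(-10.658,-24.658), heading=225, 6 segment(s) drawn
Segments drawn: 6

Answer: 6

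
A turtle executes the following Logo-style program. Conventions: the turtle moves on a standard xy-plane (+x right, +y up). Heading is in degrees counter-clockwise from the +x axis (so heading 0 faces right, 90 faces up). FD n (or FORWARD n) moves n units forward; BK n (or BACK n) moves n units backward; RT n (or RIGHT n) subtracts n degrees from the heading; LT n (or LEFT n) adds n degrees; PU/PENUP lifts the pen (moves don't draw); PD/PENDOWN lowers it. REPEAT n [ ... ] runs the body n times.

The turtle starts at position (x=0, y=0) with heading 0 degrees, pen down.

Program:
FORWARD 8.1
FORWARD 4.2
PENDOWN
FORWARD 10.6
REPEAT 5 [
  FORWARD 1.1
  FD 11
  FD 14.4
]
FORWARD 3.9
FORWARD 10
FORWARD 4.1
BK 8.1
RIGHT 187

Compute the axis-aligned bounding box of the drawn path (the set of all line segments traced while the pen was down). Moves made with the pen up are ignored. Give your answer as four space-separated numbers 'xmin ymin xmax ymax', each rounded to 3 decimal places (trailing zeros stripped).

Executing turtle program step by step:
Start: pos=(0,0), heading=0, pen down
FD 8.1: (0,0) -> (8.1,0) [heading=0, draw]
FD 4.2: (8.1,0) -> (12.3,0) [heading=0, draw]
PD: pen down
FD 10.6: (12.3,0) -> (22.9,0) [heading=0, draw]
REPEAT 5 [
  -- iteration 1/5 --
  FD 1.1: (22.9,0) -> (24,0) [heading=0, draw]
  FD 11: (24,0) -> (35,0) [heading=0, draw]
  FD 14.4: (35,0) -> (49.4,0) [heading=0, draw]
  -- iteration 2/5 --
  FD 1.1: (49.4,0) -> (50.5,0) [heading=0, draw]
  FD 11: (50.5,0) -> (61.5,0) [heading=0, draw]
  FD 14.4: (61.5,0) -> (75.9,0) [heading=0, draw]
  -- iteration 3/5 --
  FD 1.1: (75.9,0) -> (77,0) [heading=0, draw]
  FD 11: (77,0) -> (88,0) [heading=0, draw]
  FD 14.4: (88,0) -> (102.4,0) [heading=0, draw]
  -- iteration 4/5 --
  FD 1.1: (102.4,0) -> (103.5,0) [heading=0, draw]
  FD 11: (103.5,0) -> (114.5,0) [heading=0, draw]
  FD 14.4: (114.5,0) -> (128.9,0) [heading=0, draw]
  -- iteration 5/5 --
  FD 1.1: (128.9,0) -> (130,0) [heading=0, draw]
  FD 11: (130,0) -> (141,0) [heading=0, draw]
  FD 14.4: (141,0) -> (155.4,0) [heading=0, draw]
]
FD 3.9: (155.4,0) -> (159.3,0) [heading=0, draw]
FD 10: (159.3,0) -> (169.3,0) [heading=0, draw]
FD 4.1: (169.3,0) -> (173.4,0) [heading=0, draw]
BK 8.1: (173.4,0) -> (165.3,0) [heading=0, draw]
RT 187: heading 0 -> 173
Final: pos=(165.3,0), heading=173, 22 segment(s) drawn

Segment endpoints: x in {0, 8.1, 12.3, 22.9, 24, 35, 49.4, 50.5, 61.5, 75.9, 77, 88, 102.4, 103.5, 114.5, 128.9, 130, 141, 155.4, 159.3, 165.3, 169.3, 173.4}, y in {0}
xmin=0, ymin=0, xmax=173.4, ymax=0

Answer: 0 0 173.4 0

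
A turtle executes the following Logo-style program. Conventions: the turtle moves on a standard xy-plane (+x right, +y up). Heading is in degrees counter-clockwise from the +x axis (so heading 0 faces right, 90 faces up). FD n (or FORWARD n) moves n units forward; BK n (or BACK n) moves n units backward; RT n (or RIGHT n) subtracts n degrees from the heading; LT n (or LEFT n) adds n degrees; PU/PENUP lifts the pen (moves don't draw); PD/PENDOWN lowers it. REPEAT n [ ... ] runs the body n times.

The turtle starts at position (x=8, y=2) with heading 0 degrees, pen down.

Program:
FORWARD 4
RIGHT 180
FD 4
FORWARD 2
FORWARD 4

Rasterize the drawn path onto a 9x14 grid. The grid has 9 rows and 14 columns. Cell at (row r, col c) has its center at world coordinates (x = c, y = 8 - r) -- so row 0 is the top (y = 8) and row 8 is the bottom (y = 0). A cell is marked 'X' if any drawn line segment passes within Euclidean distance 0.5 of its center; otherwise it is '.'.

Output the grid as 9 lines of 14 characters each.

Answer: ..............
..............
..............
..............
..............
..............
..XXXXXXXXXXX.
..............
..............

Derivation:
Segment 0: (8,2) -> (12,2)
Segment 1: (12,2) -> (8,2)
Segment 2: (8,2) -> (6,2)
Segment 3: (6,2) -> (2,2)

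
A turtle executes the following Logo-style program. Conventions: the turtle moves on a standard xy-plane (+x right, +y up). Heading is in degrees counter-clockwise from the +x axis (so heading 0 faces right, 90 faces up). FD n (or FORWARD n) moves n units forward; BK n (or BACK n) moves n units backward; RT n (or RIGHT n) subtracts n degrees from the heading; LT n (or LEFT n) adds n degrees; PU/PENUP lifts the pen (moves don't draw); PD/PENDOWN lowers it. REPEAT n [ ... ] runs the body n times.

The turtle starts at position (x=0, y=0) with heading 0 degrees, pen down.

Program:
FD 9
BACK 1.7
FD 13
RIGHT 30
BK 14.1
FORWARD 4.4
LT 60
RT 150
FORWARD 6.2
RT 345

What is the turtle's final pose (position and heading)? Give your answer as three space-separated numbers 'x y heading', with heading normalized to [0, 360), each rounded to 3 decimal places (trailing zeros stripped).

Executing turtle program step by step:
Start: pos=(0,0), heading=0, pen down
FD 9: (0,0) -> (9,0) [heading=0, draw]
BK 1.7: (9,0) -> (7.3,0) [heading=0, draw]
FD 13: (7.3,0) -> (20.3,0) [heading=0, draw]
RT 30: heading 0 -> 330
BK 14.1: (20.3,0) -> (8.089,7.05) [heading=330, draw]
FD 4.4: (8.089,7.05) -> (11.9,4.85) [heading=330, draw]
LT 60: heading 330 -> 30
RT 150: heading 30 -> 240
FD 6.2: (11.9,4.85) -> (8.8,-0.519) [heading=240, draw]
RT 345: heading 240 -> 255
Final: pos=(8.8,-0.519), heading=255, 6 segment(s) drawn

Answer: 8.8 -0.519 255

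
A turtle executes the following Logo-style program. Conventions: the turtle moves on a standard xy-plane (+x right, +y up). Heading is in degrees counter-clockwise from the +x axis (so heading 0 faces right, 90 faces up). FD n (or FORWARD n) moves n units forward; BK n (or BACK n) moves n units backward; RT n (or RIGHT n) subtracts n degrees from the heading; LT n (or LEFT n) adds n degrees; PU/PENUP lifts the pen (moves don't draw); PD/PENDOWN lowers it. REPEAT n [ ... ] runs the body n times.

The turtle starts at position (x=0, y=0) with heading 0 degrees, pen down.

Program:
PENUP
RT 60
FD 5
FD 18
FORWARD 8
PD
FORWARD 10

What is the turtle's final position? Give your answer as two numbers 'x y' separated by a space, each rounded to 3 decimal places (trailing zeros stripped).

Executing turtle program step by step:
Start: pos=(0,0), heading=0, pen down
PU: pen up
RT 60: heading 0 -> 300
FD 5: (0,0) -> (2.5,-4.33) [heading=300, move]
FD 18: (2.5,-4.33) -> (11.5,-19.919) [heading=300, move]
FD 8: (11.5,-19.919) -> (15.5,-26.847) [heading=300, move]
PD: pen down
FD 10: (15.5,-26.847) -> (20.5,-35.507) [heading=300, draw]
Final: pos=(20.5,-35.507), heading=300, 1 segment(s) drawn

Answer: 20.5 -35.507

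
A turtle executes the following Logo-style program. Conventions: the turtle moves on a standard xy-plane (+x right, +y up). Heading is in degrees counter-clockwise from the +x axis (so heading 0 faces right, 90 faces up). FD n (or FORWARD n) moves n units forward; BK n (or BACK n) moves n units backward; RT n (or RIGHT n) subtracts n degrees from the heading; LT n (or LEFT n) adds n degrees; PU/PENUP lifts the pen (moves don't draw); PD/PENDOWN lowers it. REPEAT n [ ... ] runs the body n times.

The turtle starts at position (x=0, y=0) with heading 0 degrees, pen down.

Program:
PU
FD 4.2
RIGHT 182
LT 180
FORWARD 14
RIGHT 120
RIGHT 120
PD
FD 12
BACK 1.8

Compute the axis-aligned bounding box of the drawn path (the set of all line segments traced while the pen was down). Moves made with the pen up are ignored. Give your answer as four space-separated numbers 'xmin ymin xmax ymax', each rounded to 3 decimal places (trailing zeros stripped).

Answer: 12.558 -0.489 18.191 10.107

Derivation:
Executing turtle program step by step:
Start: pos=(0,0), heading=0, pen down
PU: pen up
FD 4.2: (0,0) -> (4.2,0) [heading=0, move]
RT 182: heading 0 -> 178
LT 180: heading 178 -> 358
FD 14: (4.2,0) -> (18.191,-0.489) [heading=358, move]
RT 120: heading 358 -> 238
RT 120: heading 238 -> 118
PD: pen down
FD 12: (18.191,-0.489) -> (12.558,10.107) [heading=118, draw]
BK 1.8: (12.558,10.107) -> (13.403,8.517) [heading=118, draw]
Final: pos=(13.403,8.517), heading=118, 2 segment(s) drawn

Segment endpoints: x in {12.558, 13.403, 18.191}, y in {-0.489, 8.517, 10.107}
xmin=12.558, ymin=-0.489, xmax=18.191, ymax=10.107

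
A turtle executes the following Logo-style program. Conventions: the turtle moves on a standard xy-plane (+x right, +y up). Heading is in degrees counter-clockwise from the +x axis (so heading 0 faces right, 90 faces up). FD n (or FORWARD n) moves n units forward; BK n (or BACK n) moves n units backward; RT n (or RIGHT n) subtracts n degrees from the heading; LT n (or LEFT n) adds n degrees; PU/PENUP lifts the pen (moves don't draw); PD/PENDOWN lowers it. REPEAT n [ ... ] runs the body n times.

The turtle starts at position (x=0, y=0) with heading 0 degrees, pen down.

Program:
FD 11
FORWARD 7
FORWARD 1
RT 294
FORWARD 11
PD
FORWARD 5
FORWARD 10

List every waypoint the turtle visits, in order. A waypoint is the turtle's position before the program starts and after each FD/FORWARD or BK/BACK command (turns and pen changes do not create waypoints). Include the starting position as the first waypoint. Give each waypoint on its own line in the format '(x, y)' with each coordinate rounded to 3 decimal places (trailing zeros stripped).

Executing turtle program step by step:
Start: pos=(0,0), heading=0, pen down
FD 11: (0,0) -> (11,0) [heading=0, draw]
FD 7: (11,0) -> (18,0) [heading=0, draw]
FD 1: (18,0) -> (19,0) [heading=0, draw]
RT 294: heading 0 -> 66
FD 11: (19,0) -> (23.474,10.049) [heading=66, draw]
PD: pen down
FD 5: (23.474,10.049) -> (25.508,14.617) [heading=66, draw]
FD 10: (25.508,14.617) -> (29.575,23.752) [heading=66, draw]
Final: pos=(29.575,23.752), heading=66, 6 segment(s) drawn
Waypoints (7 total):
(0, 0)
(11, 0)
(18, 0)
(19, 0)
(23.474, 10.049)
(25.508, 14.617)
(29.575, 23.752)

Answer: (0, 0)
(11, 0)
(18, 0)
(19, 0)
(23.474, 10.049)
(25.508, 14.617)
(29.575, 23.752)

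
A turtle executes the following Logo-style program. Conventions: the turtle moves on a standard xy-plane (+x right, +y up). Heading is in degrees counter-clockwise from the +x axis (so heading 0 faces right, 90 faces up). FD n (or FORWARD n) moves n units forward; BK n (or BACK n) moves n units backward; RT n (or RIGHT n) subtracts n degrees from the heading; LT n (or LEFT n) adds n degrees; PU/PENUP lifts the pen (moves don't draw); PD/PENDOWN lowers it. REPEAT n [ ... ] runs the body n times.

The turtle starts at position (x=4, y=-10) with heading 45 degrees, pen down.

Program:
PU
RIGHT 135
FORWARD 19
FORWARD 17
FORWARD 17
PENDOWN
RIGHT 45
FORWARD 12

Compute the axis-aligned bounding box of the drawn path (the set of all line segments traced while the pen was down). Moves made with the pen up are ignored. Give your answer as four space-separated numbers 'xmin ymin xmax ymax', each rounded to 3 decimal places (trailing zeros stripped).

Executing turtle program step by step:
Start: pos=(4,-10), heading=45, pen down
PU: pen up
RT 135: heading 45 -> 270
FD 19: (4,-10) -> (4,-29) [heading=270, move]
FD 17: (4,-29) -> (4,-46) [heading=270, move]
FD 17: (4,-46) -> (4,-63) [heading=270, move]
PD: pen down
RT 45: heading 270 -> 225
FD 12: (4,-63) -> (-4.485,-71.485) [heading=225, draw]
Final: pos=(-4.485,-71.485), heading=225, 1 segment(s) drawn

Segment endpoints: x in {-4.485, 4}, y in {-71.485, -63}
xmin=-4.485, ymin=-71.485, xmax=4, ymax=-63

Answer: -4.485 -71.485 4 -63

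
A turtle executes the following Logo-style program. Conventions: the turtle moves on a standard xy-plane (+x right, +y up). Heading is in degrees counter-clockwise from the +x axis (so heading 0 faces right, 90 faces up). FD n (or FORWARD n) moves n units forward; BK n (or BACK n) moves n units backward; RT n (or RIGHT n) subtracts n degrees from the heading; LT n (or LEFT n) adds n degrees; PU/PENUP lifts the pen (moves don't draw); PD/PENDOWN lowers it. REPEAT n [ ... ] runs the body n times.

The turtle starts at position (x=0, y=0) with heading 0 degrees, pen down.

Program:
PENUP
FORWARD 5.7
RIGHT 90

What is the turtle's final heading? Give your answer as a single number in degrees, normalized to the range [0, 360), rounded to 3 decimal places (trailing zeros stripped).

Executing turtle program step by step:
Start: pos=(0,0), heading=0, pen down
PU: pen up
FD 5.7: (0,0) -> (5.7,0) [heading=0, move]
RT 90: heading 0 -> 270
Final: pos=(5.7,0), heading=270, 0 segment(s) drawn

Answer: 270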